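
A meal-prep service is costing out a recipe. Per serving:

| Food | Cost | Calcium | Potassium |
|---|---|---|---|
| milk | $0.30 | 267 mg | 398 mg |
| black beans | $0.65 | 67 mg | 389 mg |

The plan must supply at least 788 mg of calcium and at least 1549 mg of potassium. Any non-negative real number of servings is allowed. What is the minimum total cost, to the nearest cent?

A basic optimal solution has at most two foods positive. Try each food alone and each pair with both targets met exactly.
milk only: max(788/267, 1549/398) = 3.892 servings → $1.17.
black beans only: max(788/67, 1549/389) = 11.76 servings → $7.64.
milk + black beans with both tight: 2.626 servings and 1.295 servings → $1.63.
So the least-cost plan costs $1.17.

$1.17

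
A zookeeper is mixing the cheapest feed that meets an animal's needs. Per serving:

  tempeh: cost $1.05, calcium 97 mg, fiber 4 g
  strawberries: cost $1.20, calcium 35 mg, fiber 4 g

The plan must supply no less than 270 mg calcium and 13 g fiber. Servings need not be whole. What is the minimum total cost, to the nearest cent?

$3.41

For a min-cost LP with two ≥-constraints, a basic feasible solution has at most two positive variables.
tempeh only: max(270/97, 13/4) = 3.25 servings → $3.41.
strawberries only: max(270/35, 13/4) = 7.714 servings → $9.26.
tempeh + strawberries with both tight: 2.52 servings and 0.7298 servings → $3.52.
So the least-cost plan costs $3.41.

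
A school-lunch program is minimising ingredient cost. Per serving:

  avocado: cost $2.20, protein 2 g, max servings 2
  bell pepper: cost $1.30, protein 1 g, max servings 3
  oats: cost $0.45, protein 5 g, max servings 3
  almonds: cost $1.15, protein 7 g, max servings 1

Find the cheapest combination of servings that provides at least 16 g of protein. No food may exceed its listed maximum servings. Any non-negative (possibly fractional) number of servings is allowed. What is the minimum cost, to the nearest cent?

Cost per g of protein: oats $0.0900, almonds $0.1643, avocado $1.1000, bell pepper $1.3000.
Take 3 servings of oats: +15.0 g protein for $1.35 (total $1.35, still need 1.0 g).
Take 0.1429 servings of almonds: +1.0 g protein for $0.16 (total $1.51, still need 0.0 g).
Greedy by cheapest-per-g is optimal for a single linear constraint, so the minimum cost is $1.51.

$1.51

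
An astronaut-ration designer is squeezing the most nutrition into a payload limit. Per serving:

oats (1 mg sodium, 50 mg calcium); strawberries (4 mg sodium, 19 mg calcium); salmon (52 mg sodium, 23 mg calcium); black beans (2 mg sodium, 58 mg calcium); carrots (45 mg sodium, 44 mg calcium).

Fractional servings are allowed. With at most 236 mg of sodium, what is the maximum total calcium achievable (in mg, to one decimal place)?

11800.0 mg

Calcium per mg sodium: oats 50, black beans 29, strawberries 4.75, carrots 0.9778, salmon 0.4423.
With no serving limits, spend the whole sodium allowance on oats: 236 mg / 1 mg × 50 mg = 11800.0 mg.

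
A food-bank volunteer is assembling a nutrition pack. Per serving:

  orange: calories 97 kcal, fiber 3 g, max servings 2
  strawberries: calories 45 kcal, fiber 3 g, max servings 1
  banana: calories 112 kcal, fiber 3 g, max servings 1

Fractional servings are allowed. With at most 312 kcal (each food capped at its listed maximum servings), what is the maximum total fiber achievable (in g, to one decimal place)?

Fiber per kcal: strawberries 0.06667, orange 0.03093, banana 0.02679.
Take 1 serving of strawberries: uses 45 kcal, +3.0 g fiber (running total 3.0 g).
Take 2 servings of orange: uses 194 kcal, +6.0 g fiber (running total 9.0 g).
Take 0.6518 servings of banana: uses 73 kcal, +2.0 g fiber (running total 11.0 g).
Filling greedily by fiber-per-kcal is optimal for one linear limit, giving 11.0 g.

11.0 g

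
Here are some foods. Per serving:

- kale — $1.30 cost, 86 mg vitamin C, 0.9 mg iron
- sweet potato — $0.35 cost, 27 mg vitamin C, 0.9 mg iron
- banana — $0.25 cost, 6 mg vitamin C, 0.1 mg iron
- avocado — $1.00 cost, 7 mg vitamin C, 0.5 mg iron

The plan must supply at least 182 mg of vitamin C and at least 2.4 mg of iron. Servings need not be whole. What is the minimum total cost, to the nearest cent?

$2.36

kale only: max(182/86, 2.4/0.9) = 2.667 servings → $3.47.
sweet potato only: max(182/27, 2.4/0.9) = 6.741 servings → $2.36.
banana only: max(182/6, 2.4/0.1) = 30.33 servings → $7.58.
avocado only: max(182/7, 2.4/0.5) = 26 servings → $26.00.
kale + sweet potato with both tight: 1.864 servings and 0.8023 servings → $2.70.
kale + banana with both tight: 1.188 servings and 13.31 servings → $4.87.
kale + avocado with both tight: 2.022 servings and 1.161 servings → $3.79.
sweet potato + banana: the both-tight solution has a negative serving — not a feasible corner.
sweet potato + avocado: intersection lies outside the first quadrant.
banana + avocado with both targets exact would need a negative amount; discard.
Cheapest feasible corner: $2.36.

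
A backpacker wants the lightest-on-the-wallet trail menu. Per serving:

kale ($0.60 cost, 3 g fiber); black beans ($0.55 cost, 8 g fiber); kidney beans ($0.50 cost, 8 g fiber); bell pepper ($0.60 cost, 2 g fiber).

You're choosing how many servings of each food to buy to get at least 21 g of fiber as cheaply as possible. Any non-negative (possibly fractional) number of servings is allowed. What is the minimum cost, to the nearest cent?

$1.31

Cost per g of fiber: kidney beans $0.0625, black beans $0.0688, kale $0.2000, bell pepper $0.3000.
With no serving limits, use only kidney beans: 21 g / 8 g = 2.625 servings × $0.50 = $1.31.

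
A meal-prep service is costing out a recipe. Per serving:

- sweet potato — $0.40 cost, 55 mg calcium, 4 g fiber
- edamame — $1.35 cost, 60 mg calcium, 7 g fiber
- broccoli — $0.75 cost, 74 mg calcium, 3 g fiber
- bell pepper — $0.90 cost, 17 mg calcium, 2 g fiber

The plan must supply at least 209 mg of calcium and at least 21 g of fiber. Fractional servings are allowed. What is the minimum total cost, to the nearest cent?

$2.10

With two linear requirements the optimum uses one or two foods; enumerate the corners.
sweet potato only: max(209/55, 21/4) = 5.25 servings → $2.10.
edamame only: max(209/60, 21/7) = 3.483 servings → $4.70.
broccoli only: max(209/74, 21/3) = 7 servings → $5.25.
bell pepper only: max(209/17, 21/2) = 12.29 servings → $11.06.
sweet potato + edamame with both tight: 1.4 servings and 2.2 servings → $3.53.
sweet potato + broccoli: intersection lies outside the first quadrant.
sweet potato + bell pepper with both tight: 1.452 servings and 7.595 servings → $7.42.
edamame + broccoli with both tight: 2.743 servings and 0.6006 servings → $4.15.
edamame + bell pepper: the both-tight solution has a negative serving — not a feasible corner.
broccoli + bell pepper with both tight: 0.6289 servings and 9.557 servings → $9.07.
So the least-cost plan costs $2.10.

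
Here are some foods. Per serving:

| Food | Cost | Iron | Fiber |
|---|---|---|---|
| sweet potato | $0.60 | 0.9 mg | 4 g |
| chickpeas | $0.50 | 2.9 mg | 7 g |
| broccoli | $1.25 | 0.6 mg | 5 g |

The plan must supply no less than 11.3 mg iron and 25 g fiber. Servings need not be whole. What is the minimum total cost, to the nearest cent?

$1.95

sweet potato only: max(11.3/0.9, 25/4) = 12.56 servings → $7.53.
chickpeas only: max(11.3/2.9, 25/7) = 3.897 servings → $1.95.
broccoli only: max(11.3/0.6, 25/5) = 18.83 servings → $23.54.
sweet potato + chickpeas with both targets exact would need a negative amount; discard.
sweet potato + broccoli: the both-tight solution has a negative serving — not a feasible corner.
chickpeas + broccoli: the both-tight solution has a negative serving — not a feasible corner.
The minimum over all feasible corners is $1.95.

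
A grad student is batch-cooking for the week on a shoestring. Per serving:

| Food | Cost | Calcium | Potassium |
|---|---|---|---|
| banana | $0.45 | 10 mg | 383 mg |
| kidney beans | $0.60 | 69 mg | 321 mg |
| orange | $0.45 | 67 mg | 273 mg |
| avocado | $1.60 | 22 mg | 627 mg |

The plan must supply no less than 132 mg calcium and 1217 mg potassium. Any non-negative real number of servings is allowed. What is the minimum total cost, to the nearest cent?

$1.65

A basic optimal solution has at most two foods positive. Try each food alone and each pair with both targets met exactly.
banana only: max(132/10, 1217/383) = 13.2 servings → $5.94.
kidney beans only: max(132/69, 1217/321) = 3.791 servings → $2.27.
orange only: max(132/67, 1217/273) = 4.458 servings → $2.01.
avocado only: max(132/22, 1217/627) = 6 servings → $9.60.
banana + kidney beans with both tight: 1.792 servings and 1.653 servings → $1.80.
banana + orange with both tight: 1.984 servings and 1.674 servings → $1.65.
banana + avocado: the both-tight solution has a negative serving — not a feasible corner.
kidney beans + orange: the both-tight solution has a negative serving — not a feasible corner.
kidney beans + avocado with both tight: 1.547 servings and 1.149 servings → $2.77.
orange + avocado with both tight: 1.555 servings and 1.264 servings → $2.72.
The minimum over all feasible corners is $1.65.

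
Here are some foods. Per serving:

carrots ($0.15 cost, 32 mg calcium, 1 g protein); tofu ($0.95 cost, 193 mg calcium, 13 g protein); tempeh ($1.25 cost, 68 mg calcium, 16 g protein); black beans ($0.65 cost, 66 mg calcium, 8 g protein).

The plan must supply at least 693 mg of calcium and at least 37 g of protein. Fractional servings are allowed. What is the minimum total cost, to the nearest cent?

$3.35

Compare the cost at each extreme point of the feasible region.
carrots only: max(693/32, 37/1) = 37 servings → $5.55.
tofu only: max(693/193, 37/13) = 3.591 servings → $3.41.
tempeh only: max(693/68, 37/16) = 10.19 servings → $12.74.
black beans only: max(693/66, 37/8) = 10.5 servings → $6.83.
carrots + tofu with both tight: 8.377 servings and 2.202 servings → $3.35.
carrots + tempeh with both tight: 19.31 servings and 1.106 servings → $4.28.
carrots + black beans with both tight: 16.33 servings and 2.584 servings → $4.13.
tofu + tempeh with both targets exact would need a negative amount; discard.
tofu + black beans with both targets exact would need a negative amount; discard.
tempeh + black beans: intersection lies outside the first quadrant.
Cheapest feasible corner: $3.35.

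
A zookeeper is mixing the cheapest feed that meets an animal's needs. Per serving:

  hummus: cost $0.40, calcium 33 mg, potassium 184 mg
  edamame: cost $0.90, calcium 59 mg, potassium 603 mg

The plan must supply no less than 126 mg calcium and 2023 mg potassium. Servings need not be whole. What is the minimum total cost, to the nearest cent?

A basic optimal solution has at most two foods positive. Try each food alone and each pair with both targets met exactly.
hummus only: max(126/33, 2023/184) = 10.99 servings → $4.40.
edamame only: max(126/59, 2023/603) = 3.355 servings → $3.02.
hummus + edamame: the both-tight solution has a negative serving — not a feasible corner.
Cheapest feasible corner: $3.02.

$3.02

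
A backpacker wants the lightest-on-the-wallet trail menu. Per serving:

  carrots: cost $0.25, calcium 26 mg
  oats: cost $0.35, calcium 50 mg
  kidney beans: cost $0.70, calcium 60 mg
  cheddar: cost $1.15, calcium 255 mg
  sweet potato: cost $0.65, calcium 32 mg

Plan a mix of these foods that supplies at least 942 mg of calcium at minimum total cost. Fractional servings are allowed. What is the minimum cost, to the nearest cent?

Cost per mg of calcium: cheddar $0.0045, oats $0.0070, carrots $0.0096, kidney beans $0.0117, sweet potato $0.0203.
With no serving limits, use only cheddar: 942 mg / 255 mg = 3.694 servings × $1.15 = $4.25.

$4.25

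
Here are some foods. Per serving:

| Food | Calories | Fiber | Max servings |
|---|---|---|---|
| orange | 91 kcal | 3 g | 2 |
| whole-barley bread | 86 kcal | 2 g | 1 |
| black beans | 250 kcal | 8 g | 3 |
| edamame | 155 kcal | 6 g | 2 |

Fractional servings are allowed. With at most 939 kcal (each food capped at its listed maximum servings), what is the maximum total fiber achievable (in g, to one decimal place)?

Fiber per kcal: edamame 0.03871, orange 0.03297, black beans 0.032, whole-barley bread 0.02326.
Take 2 servings of edamame: uses 310 kcal, +12.0 g fiber (running total 12.0 g).
Take 2 servings of orange: uses 182 kcal, +6.0 g fiber (running total 18.0 g).
Take 1.788 servings of black beans: uses 447 kcal, +14.3 g fiber (running total 32.3 g).
Greedy by best ratio exhausts the calories allowance optimally: 32.3 g.

32.3 g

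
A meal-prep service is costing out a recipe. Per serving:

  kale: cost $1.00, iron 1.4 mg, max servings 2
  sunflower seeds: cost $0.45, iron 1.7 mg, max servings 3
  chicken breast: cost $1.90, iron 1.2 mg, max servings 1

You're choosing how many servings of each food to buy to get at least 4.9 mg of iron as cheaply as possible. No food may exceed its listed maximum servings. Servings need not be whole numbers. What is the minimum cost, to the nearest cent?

Cost per mg of iron: sunflower seeds $0.2647, kale $0.7143, chicken breast $1.5833.
Take 2.882 servings of sunflower seeds: +4.9 mg iron for $1.30 (total $1.30, still need 0.0 mg).
Greedy by cheapest-per-mg is optimal for a single linear constraint, so the minimum cost is $1.30.

$1.30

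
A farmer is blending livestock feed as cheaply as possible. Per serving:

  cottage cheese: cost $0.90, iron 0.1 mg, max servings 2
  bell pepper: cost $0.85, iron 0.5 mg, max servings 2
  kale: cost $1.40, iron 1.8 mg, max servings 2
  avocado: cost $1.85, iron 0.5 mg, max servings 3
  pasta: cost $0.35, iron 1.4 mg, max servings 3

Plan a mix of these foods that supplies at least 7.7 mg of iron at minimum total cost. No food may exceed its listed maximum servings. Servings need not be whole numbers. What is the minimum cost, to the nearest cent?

Cost per mg of iron: pasta $0.2500, kale $0.7778, bell pepper $1.7000, avocado $3.7000, cottage cheese $9.0000.
Take 3 servings of pasta: +4.2 mg iron for $1.05 (total $1.05, still need 3.5 mg).
Take 1.944 servings of kale: +3.5 mg iron for $2.72 (total $3.77, still need 0.0 mg).
Greedy by cheapest-per-mg is optimal for a single linear constraint, so the minimum cost is $3.77.

$3.77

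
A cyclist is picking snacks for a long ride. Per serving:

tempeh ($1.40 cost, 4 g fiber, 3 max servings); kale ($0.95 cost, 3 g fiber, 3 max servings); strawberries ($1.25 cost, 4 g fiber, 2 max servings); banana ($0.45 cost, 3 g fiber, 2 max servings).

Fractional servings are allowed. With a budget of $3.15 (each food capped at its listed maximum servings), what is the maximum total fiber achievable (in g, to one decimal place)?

13.2 g

Fiber per dollar: banana 6.667, strawberries 3.2, kale 3.158, tempeh 2.857.
Take 2 servings of banana: spends $0.90, +6.0 g fiber (running total 6.0 g).
Take 1.8 servings of strawberries: spends $2.25, +7.2 g fiber (running total 13.2 g).
Filling greedily by fiber-per-dollar is optimal for one linear limit, giving 13.2 g.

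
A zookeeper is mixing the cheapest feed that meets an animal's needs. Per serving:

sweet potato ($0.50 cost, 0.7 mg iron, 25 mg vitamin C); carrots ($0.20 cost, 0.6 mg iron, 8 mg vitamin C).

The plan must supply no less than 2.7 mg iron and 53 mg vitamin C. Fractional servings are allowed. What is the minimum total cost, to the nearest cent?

This is a tiny linear program; its minimum lies at a vertex of the feasible set. List the vertices and price them.
sweet potato only: max(2.7/0.7, 53/25) = 3.857 servings → $1.93.
carrots only: max(2.7/0.6, 53/8) = 6.625 servings → $1.32.
sweet potato + carrots with both tight: 1.085 servings and 3.234 servings → $1.19.
Cheapest feasible corner: $1.19.

$1.19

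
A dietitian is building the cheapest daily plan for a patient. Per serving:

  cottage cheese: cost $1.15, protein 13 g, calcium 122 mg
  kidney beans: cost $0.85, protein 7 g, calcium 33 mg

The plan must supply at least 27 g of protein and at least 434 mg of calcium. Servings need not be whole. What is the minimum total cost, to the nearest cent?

Two binding constraints pin down two serving amounts, so the optimal mix uses at most two foods. The candidates are each food alone (scaled to the tighter of protein/calcium) and each pair with both constraints tight.
cottage cheese only: max(27/13, 434/122) = 3.557 servings → $4.09.
kidney beans only: max(27/7, 434/33) = 13.15 servings → $11.18.
cottage cheese + kidney beans: the both-tight solution has a negative serving — not a feasible corner.
So the least-cost plan costs $4.09.

$4.09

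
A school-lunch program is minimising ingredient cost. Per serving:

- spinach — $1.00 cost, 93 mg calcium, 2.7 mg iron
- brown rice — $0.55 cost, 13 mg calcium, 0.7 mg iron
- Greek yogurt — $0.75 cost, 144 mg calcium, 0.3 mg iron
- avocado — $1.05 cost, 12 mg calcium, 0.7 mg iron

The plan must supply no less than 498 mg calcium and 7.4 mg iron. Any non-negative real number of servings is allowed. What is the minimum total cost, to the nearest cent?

Check every corner: each single food scaled to meet both minima, and each pair solved so both constraints bind.
spinach only: max(498/93, 7.4/2.7) = 5.355 servings → $5.35.
brown rice only: max(498/13, 7.4/0.7) = 38.31 servings → $21.07.
Greek yogurt only: max(498/144, 7.4/0.3) = 24.67 servings → $18.50.
avocado only: max(498/12, 7.4/0.7) = 41.5 servings → $43.58.
spinach + brown rice: the both-tight solution has a negative serving — not a feasible corner.
spinach + Greek yogurt with both tight: 2.539 servings and 1.819 servings → $3.90.
spinach + avocado: intersection lies outside the first quadrant.
brown rice + Greek yogurt with both tight: 9.455 servings and 2.605 servings → $7.15.
brown rice + avocado with both targets exact would need a negative amount; discard.
Greek yogurt + avocado with both tight: 2.673 servings and 9.426 servings → $11.90.
Cheapest feasible corner: $3.90.

$3.90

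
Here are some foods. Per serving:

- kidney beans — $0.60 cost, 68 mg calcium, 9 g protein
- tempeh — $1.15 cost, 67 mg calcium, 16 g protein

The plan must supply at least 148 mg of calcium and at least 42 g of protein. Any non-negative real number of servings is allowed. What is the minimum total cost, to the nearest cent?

Check every corner: each single food scaled to meet both minima, and each pair solved so both constraints bind.
kidney beans only: max(148/68, 42/9) = 4.667 servings → $2.80.
tempeh only: max(148/67, 42/16) = 2.625 servings → $3.02.
kidney beans + tempeh: intersection lies outside the first quadrant.
So the least-cost plan costs $2.80.

$2.80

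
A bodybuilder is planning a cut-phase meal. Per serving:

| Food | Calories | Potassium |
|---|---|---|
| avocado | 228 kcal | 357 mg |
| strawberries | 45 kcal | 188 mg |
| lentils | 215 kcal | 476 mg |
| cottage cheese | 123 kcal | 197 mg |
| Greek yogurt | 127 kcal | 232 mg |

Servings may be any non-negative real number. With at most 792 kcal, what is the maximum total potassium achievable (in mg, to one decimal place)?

3308.8 mg

Potassium per kcal: strawberries 4.178, lentils 2.214, Greek yogurt 1.827, cottage cheese 1.602, avocado 1.566.
With no serving limits, spend the whole calories allowance on strawberries: 792 kcal / 45 kcal × 188 mg = 3308.8 mg.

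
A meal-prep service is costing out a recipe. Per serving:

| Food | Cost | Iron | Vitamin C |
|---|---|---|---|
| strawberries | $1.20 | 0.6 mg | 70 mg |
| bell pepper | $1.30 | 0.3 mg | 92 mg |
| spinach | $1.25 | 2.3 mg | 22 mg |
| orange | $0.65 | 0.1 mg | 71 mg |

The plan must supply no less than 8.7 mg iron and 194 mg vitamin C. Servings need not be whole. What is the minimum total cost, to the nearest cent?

$5.67

This is a tiny linear program; its minimum lies at a vertex of the feasible set. List the vertices and price them.
strawberries only: max(8.7/0.6, 194/70) = 14.5 servings → $17.40.
bell pepper only: max(8.7/0.3, 194/92) = 29 servings → $37.70.
spinach only: max(8.7/2.3, 194/22) = 8.818 servings → $11.02.
orange only: max(8.7/0.1, 194/71) = 87 servings → $56.55.
strawberries + bell pepper: intersection lies outside the first quadrant.
strawberries + spinach with both tight: 1.724 servings and 3.333 servings → $6.23.
strawberries + orange with both targets exact would need a negative amount; discard.
bell pepper + spinach with both tight: 1.243 servings and 3.62 servings → $6.14.
bell pepper + orange: the both-tight solution has a negative serving — not a feasible corner.
spinach + orange with both tight: 3.714 servings and 1.582 servings → $5.67.
So the least-cost plan costs $5.67.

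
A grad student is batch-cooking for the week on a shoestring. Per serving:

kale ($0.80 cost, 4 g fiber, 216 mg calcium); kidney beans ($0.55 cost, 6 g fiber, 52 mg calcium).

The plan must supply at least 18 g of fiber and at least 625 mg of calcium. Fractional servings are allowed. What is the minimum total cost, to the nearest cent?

For a min-cost LP with two ≥-constraints, a basic feasible solution has at most two positive variables.
kale only: max(18/4, 625/216) = 4.5 servings → $3.60.
kidney beans only: max(18/6, 625/52) = 12.02 servings → $6.61.
kale + kidney beans with both tight: 2.586 servings and 1.276 servings → $2.77.
So the least-cost plan costs $2.77.

$2.77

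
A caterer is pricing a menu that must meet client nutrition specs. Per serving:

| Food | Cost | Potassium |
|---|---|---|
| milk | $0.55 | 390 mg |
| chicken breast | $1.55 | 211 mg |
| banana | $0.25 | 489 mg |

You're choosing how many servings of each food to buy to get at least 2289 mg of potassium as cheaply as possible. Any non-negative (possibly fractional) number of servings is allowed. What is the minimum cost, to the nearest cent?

$1.17

Cost per mg of potassium: banana $0.0005, milk $0.0014, chicken breast $0.0073.
With no serving limits, use only banana: 2289 mg / 489 mg = 4.681 servings × $0.25 = $1.17.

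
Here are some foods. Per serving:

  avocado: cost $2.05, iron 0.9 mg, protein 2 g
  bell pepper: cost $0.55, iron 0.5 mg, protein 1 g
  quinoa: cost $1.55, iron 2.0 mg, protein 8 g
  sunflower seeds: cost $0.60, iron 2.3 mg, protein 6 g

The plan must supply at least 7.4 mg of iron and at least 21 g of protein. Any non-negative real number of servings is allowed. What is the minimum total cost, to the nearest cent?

An LP optimum is at a vertex; with two nutrient constraints at most two foods are used. Check each candidate.
avocado only: max(7.4/0.9, 21/2) = 10.5 servings → $21.52.
bell pepper only: max(7.4/0.5, 21/1) = 21 servings → $11.55.
quinoa only: max(7.4/2.0, 21/8) = 3.7 servings → $5.74.
sunflower seeds only: max(7.4/2.3, 21/6) = 3.5 servings → $2.10.
avocado + bell pepper with both targets exact would need a negative amount; discard.
avocado + quinoa with both tight: 5.375 servings and 1.281 servings → $13.00.
avocado + sunflower seeds: the both-tight solution has a negative serving — not a feasible corner.
bell pepper + quinoa with both tight: 8.6 servings and 1.55 servings → $7.13.
bell pepper + sunflower seeds with both targets exact would need a negative amount; discard.
quinoa + sunflower seeds with both tight: 0.6094 servings and 2.688 servings → $2.56.
Cheapest feasible corner: $2.10.

$2.10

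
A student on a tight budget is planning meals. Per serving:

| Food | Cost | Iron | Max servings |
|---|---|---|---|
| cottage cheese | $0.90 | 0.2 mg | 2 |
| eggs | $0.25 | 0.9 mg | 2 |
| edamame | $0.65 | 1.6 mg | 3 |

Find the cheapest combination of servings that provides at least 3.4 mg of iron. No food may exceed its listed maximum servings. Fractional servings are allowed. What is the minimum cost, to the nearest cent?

Cost per mg of iron: eggs $0.2778, edamame $0.4062, cottage cheese $4.5000.
Take 2 servings of eggs: +1.8 mg iron for $0.50 (total $0.50, still need 1.6 mg).
Take 1 serving of edamame: +1.6 mg iron for $0.65 (total $1.15, still need 0.0 mg).
Filling from the cheapest source first is optimal under one linear minimum: $1.15.

$1.15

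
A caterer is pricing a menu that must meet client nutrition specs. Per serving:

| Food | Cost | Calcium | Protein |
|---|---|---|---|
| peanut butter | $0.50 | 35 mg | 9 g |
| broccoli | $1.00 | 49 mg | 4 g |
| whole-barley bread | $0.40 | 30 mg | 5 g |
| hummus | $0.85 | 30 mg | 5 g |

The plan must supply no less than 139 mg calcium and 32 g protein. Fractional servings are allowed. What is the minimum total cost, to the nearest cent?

peanut butter only: max(139/35, 32/9) = 3.971 servings → $1.99.
broccoli only: max(139/49, 32/4) = 8 servings → $8.00.
whole-barley bread only: max(139/30, 32/5) = 6.4 servings → $2.56.
hummus only: max(139/30, 32/5) = 6.4 servings → $5.44.
peanut butter + broccoli with both tight: 3.362 servings and 0.4352 servings → $2.12.
peanut butter + whole-barley bread with both tight: 2.789 servings and 1.379 servings → $1.95.
peanut butter + hummus with both tight: 2.789 servings and 1.379 servings → $2.57.
broccoli + whole-barley bread with both targets exact would need a negative amount; discard.
broccoli + hummus with both targets exact would need a negative amount; discard.
whole-barley bread + hummus (both tight): parallel constraints — no distinct corner.
Cheapest feasible corner: $1.95.

$1.95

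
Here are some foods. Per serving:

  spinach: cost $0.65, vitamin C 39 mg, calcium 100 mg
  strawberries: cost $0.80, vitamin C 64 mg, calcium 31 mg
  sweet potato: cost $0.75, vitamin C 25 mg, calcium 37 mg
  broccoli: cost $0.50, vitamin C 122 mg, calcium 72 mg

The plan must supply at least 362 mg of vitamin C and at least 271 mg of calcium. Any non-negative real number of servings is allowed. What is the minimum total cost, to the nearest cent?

For a min-cost LP with two ≥-constraints, a basic feasible solution has at most two positive variables.
spinach only: max(362/39, 271/100) = 9.282 servings → $6.03.
strawberries only: max(362/64, 271/31) = 8.742 servings → $6.99.
sweet potato only: max(362/25, 271/37) = 14.48 servings → $10.86.
broccoli only: max(362/122, 271/72) = 3.764 servings → $1.88.
spinach + strawberries with both tight: 1.179 servings and 4.938 servings → $4.72.
spinach + sweet potato with both targets exact would need a negative amount; discard.
spinach + broccoli with both tight: 0.7451 servings and 2.729 servings → $1.85.
strawberries + sweet potato with both tight: 4.155 servings and 3.843 servings → $6.21.
strawberries + broccoli: the both-tight solution has a negative serving — not a feasible corner.
sweet potato + broccoli with both tight: 2.578 servings and 2.439 servings → $3.15.
The minimum over all feasible corners is $1.85.

$1.85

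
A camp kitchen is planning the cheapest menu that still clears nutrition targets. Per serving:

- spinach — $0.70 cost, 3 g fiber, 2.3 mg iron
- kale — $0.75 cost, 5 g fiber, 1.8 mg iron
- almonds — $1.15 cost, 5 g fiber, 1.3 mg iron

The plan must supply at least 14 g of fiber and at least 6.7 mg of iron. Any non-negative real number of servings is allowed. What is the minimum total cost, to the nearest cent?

Compare the cost at each extreme point of the feasible region.
spinach only: max(14/3, 6.7/2.3) = 4.667 servings → $3.27.
kale only: max(14/5, 6.7/1.8) = 3.722 servings → $2.79.
almonds only: max(14/5, 6.7/1.3) = 5.154 servings → $5.93.
spinach + kale with both tight: 1.361 servings and 1.984 servings → $2.44.
spinach + almonds with both tight: 2.013 servings and 1.592 servings → $3.24.
kale + almonds with both targets exact would need a negative amount; discard.
The minimum over all feasible corners is $2.44.

$2.44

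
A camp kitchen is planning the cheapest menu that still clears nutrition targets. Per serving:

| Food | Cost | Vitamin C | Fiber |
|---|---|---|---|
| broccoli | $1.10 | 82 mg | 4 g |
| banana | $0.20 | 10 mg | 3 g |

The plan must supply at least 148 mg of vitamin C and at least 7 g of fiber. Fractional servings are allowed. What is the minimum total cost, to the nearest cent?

$1.99

broccoli only: max(148/82, 7/4) = 1.805 servings → $1.99.
banana only: max(148/10, 7/3) = 14.8 servings → $2.96.
broccoli + banana: intersection lies outside the first quadrant.
The minimum over all feasible corners is $1.99.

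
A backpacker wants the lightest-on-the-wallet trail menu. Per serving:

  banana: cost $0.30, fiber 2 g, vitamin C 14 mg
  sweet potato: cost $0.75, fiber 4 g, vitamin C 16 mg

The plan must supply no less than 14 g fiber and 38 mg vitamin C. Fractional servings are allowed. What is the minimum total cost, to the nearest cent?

With two linear requirements the optimum uses one or two foods; enumerate the corners.
banana only: max(14/2, 38/14) = 7 servings → $2.10.
sweet potato only: max(14/4, 38/16) = 3.5 servings → $2.62.
banana + sweet potato with both targets exact would need a negative amount; discard.
The minimum over all feasible corners is $2.10.

$2.10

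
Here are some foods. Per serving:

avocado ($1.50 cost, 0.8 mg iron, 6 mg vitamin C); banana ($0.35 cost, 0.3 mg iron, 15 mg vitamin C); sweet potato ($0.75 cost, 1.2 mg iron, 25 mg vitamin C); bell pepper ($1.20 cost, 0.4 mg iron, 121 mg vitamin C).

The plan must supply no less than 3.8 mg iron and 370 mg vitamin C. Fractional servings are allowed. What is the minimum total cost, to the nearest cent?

$4.83

With two linear requirements the optimum uses one or two foods; enumerate the corners.
avocado only: max(3.8/0.8, 370/6) = 61.67 servings → $92.50.
banana only: max(3.8/0.3, 370/15) = 24.67 servings → $8.63.
sweet potato only: max(3.8/1.2, 370/25) = 14.8 servings → $11.10.
bell pepper only: max(3.8/0.4, 370/121) = 9.5 servings → $11.40.
avocado + banana with both targets exact would need a negative amount; discard.
avocado + sweet potato: the both-tight solution has a negative serving — not a feasible corner.
avocado + bell pepper with both tight: 3.303 servings and 2.894 servings → $8.43.
banana + sweet potato: the both-tight solution has a negative serving — not a feasible corner.
banana + bell pepper with both tight: 10.29 servings and 1.782 servings → $5.74.
sweet potato + bell pepper with both tight: 2.306 servings and 2.581 servings → $4.83.
Cheapest feasible corner: $4.83.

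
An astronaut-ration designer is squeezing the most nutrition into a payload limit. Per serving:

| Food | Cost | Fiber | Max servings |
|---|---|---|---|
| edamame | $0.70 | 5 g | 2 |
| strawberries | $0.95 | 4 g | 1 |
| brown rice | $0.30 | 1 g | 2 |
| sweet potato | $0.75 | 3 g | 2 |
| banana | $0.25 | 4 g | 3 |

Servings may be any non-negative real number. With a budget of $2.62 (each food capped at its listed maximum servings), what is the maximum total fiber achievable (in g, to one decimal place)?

Fiber per dollar: banana 16, edamame 7.143, strawberries 4.211, sweet potato 4, brown rice 3.333.
Take 3 servings of banana: spends $0.75, +12.0 g fiber (running total 12.0 g).
Take 2 servings of edamame: spends $1.40, +10.0 g fiber (running total 22.0 g).
Take 0.4947 servings of strawberries: spends $0.47, +2.0 g fiber (running total 24.0 g).
Filling greedily by fiber-per-dollar is optimal for one linear limit, giving 24.0 g.

24.0 g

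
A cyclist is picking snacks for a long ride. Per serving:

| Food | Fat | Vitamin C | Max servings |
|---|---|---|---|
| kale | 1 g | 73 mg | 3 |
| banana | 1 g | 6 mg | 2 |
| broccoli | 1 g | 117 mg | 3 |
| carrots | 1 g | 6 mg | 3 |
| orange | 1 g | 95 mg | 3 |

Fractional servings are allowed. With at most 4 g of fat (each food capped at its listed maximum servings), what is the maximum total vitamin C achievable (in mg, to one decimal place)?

Vitamin C per g fat: broccoli 117, orange 95, kale 73, banana 6, carrots 6.
Take 3 servings of broccoli: uses 3 g fat, +351.0 mg vitamin C (running total 351.0 mg).
Take 1 serving of orange: uses 1 g fat, +95.0 mg vitamin C (running total 446.0 mg).
Filling greedily by vitamin C-per-g fat is optimal for one linear limit, giving 446.0 mg.

446.0 mg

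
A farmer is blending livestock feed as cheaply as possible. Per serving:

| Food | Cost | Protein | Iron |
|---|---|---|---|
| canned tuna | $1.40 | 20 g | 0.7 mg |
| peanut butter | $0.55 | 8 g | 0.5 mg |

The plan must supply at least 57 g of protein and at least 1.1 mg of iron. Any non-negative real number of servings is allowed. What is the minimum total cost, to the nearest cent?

$3.92

At the optimum either one food covers both requirements or two foods hit both targets exactly; no other combination can be cheaper.
canned tuna only: max(57/20, 1.1/0.7) = 2.85 servings → $3.99.
peanut butter only: max(57/8, 1.1/0.5) = 7.125 servings → $3.92.
canned tuna + peanut butter with both targets exact would need a negative amount; discard.
So the least-cost plan costs $3.92.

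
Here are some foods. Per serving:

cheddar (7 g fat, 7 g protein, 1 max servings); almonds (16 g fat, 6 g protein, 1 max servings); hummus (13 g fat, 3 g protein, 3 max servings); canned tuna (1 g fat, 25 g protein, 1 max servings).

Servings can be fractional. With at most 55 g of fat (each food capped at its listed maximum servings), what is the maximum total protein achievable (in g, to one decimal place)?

45.2 g

Protein per g fat: canned tuna 25, cheddar 1, almonds 0.375, hummus 0.2308.
Take 1 serving of canned tuna: uses 1 g fat, +25.0 g protein (running total 25.0 g).
Take 1 serving of cheddar: uses 7 g fat, +7.0 g protein (running total 32.0 g).
Take 1 serving of almonds: uses 16 g fat, +6.0 g protein (running total 38.0 g).
Take 2.385 servings of hummus: uses 31 g fat, +7.2 g protein (running total 45.2 g).
Greedy by best ratio exhausts the fat allowance optimally: 45.2 g.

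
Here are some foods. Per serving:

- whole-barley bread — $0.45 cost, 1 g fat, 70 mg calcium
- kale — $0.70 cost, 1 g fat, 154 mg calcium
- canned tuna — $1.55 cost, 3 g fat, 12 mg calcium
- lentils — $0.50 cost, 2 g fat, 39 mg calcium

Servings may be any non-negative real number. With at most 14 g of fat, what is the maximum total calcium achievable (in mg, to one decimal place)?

Calcium per g fat: kale 154, whole-barley bread 70, lentils 19.5, canned tuna 4.
With no serving limits, spend the whole fat allowance on kale: 14 g / 1 g × 154 mg = 2156.0 mg.

2156.0 mg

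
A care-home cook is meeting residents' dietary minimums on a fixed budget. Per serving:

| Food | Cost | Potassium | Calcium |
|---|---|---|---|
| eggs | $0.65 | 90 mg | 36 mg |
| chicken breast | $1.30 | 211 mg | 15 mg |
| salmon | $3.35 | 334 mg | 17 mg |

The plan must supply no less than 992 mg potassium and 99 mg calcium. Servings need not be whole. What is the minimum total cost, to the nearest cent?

$6.20

The cheapest plan sits at a corner of the feasible region — with two constraints it uses at most two foods.
eggs only: max(992/90, 99/36) = 11.02 servings → $7.16.
chicken breast only: max(992/211, 99/15) = 6.6 servings → $8.58.
salmon only: max(992/334, 99/17) = 5.824 servings → $19.51.
eggs + chicken breast with both tight: 0.9621 servings and 4.291 servings → $6.20.
eggs + salmon with both tight: 1.544 servings and 2.554 servings → $9.56.
chicken breast + salmon: the both-tight solution has a negative serving — not a feasible corner.
The minimum over all feasible corners is $6.20.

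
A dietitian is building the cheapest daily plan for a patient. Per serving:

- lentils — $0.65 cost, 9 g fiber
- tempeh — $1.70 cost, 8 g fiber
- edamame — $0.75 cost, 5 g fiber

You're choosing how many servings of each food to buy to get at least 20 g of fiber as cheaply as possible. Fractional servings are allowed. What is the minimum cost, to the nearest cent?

Cost per g of fiber: lentils $0.0722, edamame $0.1500, tempeh $0.2125.
With no serving limits, use only lentils: 20 g / 9 g = 2.222 servings × $0.65 = $1.44.

$1.44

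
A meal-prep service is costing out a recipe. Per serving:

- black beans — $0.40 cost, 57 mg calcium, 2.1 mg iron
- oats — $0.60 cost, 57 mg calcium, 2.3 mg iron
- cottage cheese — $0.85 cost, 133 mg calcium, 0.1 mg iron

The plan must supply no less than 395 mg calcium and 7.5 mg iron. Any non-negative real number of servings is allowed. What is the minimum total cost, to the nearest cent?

The cheapest plan sits at a corner of the feasible region — with two constraints it uses at most two foods.
black beans only: max(395/57, 7.5/2.1) = 6.93 servings → $2.77.
oats only: max(395/57, 7.5/2.3) = 6.93 servings → $4.16.
cottage cheese only: max(395/133, 7.5/0.1) = 75 servings → $63.75.
black beans + oats with both targets exact would need a negative amount; discard.
black beans + cottage cheese with both tight: 3.501 servings and 1.469 servings → $2.65.
oats + cottage cheese with both tight: 3.191 servings and 1.602 servings → $3.28.
Cheapest feasible corner: $2.65.

$2.65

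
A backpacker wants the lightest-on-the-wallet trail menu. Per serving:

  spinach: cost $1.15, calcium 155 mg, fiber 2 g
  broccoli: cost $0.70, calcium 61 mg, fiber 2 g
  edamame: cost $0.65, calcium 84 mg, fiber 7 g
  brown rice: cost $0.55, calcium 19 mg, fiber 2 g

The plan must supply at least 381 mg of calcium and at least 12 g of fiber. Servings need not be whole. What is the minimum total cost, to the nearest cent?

For a min-cost LP with two ≥-constraints, a basic feasible solution has at most two positive variables.
spinach only: max(381/155, 12/2) = 6 servings → $6.90.
broccoli only: max(381/61, 12/2) = 6.246 servings → $4.37.
edamame only: max(381/84, 12/7) = 4.536 servings → $2.95.
brown rice only: max(381/19, 12/2) = 20.05 servings → $11.03.
spinach + broccoli with both tight: 0.1596 servings and 5.84 servings → $4.27.
spinach + edamame with both tight: 1.809 servings and 1.197 servings → $2.86.
spinach + brown rice with both tight: 1.963 servings and 4.037 servings → $4.48.
broccoli + edamame: intersection lies outside the first quadrant.
broccoli + brown rice: intersection lies outside the first quadrant.
edamame + brown rice with both targets exact would need a negative amount; discard.
The minimum over all feasible corners is $2.86.

$2.86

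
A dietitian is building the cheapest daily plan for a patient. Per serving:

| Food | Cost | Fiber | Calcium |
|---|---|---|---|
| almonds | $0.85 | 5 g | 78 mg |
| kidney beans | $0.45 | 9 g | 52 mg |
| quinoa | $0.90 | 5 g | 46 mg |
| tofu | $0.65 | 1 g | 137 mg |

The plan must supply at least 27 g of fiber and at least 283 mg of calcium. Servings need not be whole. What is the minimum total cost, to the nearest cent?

For a min-cost LP with two ≥-constraints, a basic feasible solution has at most two positive variables.
almonds only: max(27/5, 283/78) = 5.4 servings → $4.59.
kidney beans only: max(27/9, 283/52) = 5.442 servings → $2.45.
quinoa only: max(27/5, 283/46) = 6.152 servings → $5.54.
tofu only: max(27/1, 283/137) = 27 servings → $17.55.
almonds + kidney beans with both tight: 2.586 servings and 1.563 servings → $2.90.
almonds + quinoa with both tight: 1.081 servings and 4.319 servings → $4.81.
almonds + tofu with both targets exact would need a negative amount; discard.
kidney beans + quinoa: intersection lies outside the first quadrant.
kidney beans + tofu with both tight: 2.892 servings and 0.9678 servings → $1.93.
quinoa + tofu with both tight: 5.346 servings and 0.2707 servings → $4.99.
So the least-cost plan costs $1.93.

$1.93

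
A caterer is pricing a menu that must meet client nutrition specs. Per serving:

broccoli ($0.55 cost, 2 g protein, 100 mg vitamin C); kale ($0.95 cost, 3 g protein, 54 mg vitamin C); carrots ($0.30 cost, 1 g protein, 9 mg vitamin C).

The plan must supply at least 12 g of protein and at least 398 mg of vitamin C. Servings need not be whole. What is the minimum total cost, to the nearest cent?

Two binding constraints pin down two serving amounts, so the optimal mix uses at most two foods. The candidates are each food alone (scaled to the tighter of protein/vitamin C) and each pair with both constraints tight.
broccoli only: max(12/2, 398/100) = 6 servings → $3.30.
kale only: max(12/3, 398/54) = 7.37 servings → $7.00.
carrots only: max(12/1, 398/9) = 44.22 servings → $13.27.
broccoli + kale with both tight: 2.844 servings and 2.104 servings → $3.56.
broccoli + carrots with both tight: 3.537 servings and 4.927 servings → $3.42.
kale + carrots: the both-tight solution has a negative serving — not a feasible corner.
The minimum over all feasible corners is $3.30.

$3.30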